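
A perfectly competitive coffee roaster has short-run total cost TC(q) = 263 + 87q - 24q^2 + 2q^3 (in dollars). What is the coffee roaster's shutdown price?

Short-run supply begins at min AVC. From VC = 87q - 24q^2 + 2q^3, AVC = 87 - 24q + 2q^2.
At the minimum of AVC, MC = AVC. MC = 87 - 48q + 6q^2; setting MC = AVC gives 4q^2 - 24q = 0, so q = 6. min AVC = 15.
The firm shuts down for any P below $15.

$15 per unit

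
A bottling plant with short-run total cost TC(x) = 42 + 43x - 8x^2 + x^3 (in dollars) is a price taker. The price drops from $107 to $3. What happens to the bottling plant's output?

MC = 43 - 16x + 3x^2; the shutdown threshold is min AVC = $27 (at x = 4).
At P = $107 ≥ min AVC, set P = MC on the rising branch: x = 8.
At P = $3 < min AVC = $27, price no longer covers variable cost at any output, so the firm shuts down: x = 0.

Output falls from 8 to 0 (the firm shuts down)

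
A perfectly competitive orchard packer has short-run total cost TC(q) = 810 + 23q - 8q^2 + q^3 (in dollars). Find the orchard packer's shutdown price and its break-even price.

AVC = 23 - 8q + q^2; minimized at q = 4, giving min AVC = $7. That is the shutdown price.
ATC = 810/q + 23 - 8q + q^2. Setting dATC/dq = −810/q^2 − 8 + 2q = 0 gives q = 9 (since 2·9^3 − 8·9^2 = 810).
min ATC = 810/9 + 23 − 8·9 + 9^2 = $122. That is the break-even price.
Between these two prices the firm operates at a loss; above $122 it earns a profit.

Shutdown price = $7; break-even price = $122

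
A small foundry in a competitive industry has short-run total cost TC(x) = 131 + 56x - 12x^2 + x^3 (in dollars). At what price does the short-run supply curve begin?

The firm shuts down when price falls below the minimum of average variable cost. AVC = VC/x = 56 - 12x + x^2.
dAVC/dx = -12 + 2x = 0 gives x = 6. min AVC = 56 - 12·6 + 6^2 = 20.
So the shutdown price is $20.

$20 per unit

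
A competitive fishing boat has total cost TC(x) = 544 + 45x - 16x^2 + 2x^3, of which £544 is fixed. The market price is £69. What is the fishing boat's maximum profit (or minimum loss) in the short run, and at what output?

AVC = 45 - 16x + 2x^2; min AVC = £13 at x = 4. Since P = £69 ≥ min AVC, the firm produces.
With MC = 45 - 32x + 6x^2, P = MC on the upward-sloping part at x* = 6.
TR = 69·6 = 414. TC = 544 + 126 = 670. Profit = 414 − 670 = -£256.
Shutting down would mean losing the fixed cost of £544, so operating at a loss of £256 is better by £288.

Profit = -£256 at x = 6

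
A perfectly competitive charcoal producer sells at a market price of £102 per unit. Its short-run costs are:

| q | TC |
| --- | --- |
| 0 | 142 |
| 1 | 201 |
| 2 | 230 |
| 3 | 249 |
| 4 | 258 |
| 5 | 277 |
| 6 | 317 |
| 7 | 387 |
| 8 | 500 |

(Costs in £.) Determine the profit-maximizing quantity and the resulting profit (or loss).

q = 7; profit = £327

Tabulate TR − TC: q=0: -142; q=1: -99; q=2: -26; q=3: 57; q=4: 150; q=5: 233; q=6: 295; q=7: 327; q=8: 316.
Profit is maximized at q = 7. AVC there is 245/7 = £35 ≤ P, so producing beats shutting down (which would give -£142).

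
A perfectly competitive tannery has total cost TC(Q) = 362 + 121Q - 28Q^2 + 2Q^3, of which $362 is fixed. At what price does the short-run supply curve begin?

$23 per unit

The shutdown price is the minimum of AVC. VC = 121Q - 28Q^2 + 2Q^3, so AVC = 121 - 28Q + 2Q^2.
At the minimum of AVC, MC = AVC. MC = 121 - 56Q + 6Q^2; setting MC = AVC gives 4Q^2 - 28Q = 0, so Q = 7. min AVC = 23.
The firm shuts down for any P below $23.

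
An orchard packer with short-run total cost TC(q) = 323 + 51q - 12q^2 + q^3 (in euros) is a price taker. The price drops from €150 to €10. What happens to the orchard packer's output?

Output falls from 11 to 0 (the firm shuts down)

MC = 51 - 24q + 3q^2; the shutdown threshold is min AVC = €15 (at q = 6).
With P = €150 above the shutdown price, P = MC gives q = 11.
At P = €10 < min AVC = €15, price no longer covers variable cost at any output, so the firm shuts down: q = 0.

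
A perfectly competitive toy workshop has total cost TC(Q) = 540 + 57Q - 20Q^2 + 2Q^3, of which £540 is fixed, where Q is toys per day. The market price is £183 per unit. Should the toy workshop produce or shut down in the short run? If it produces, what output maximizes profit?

Strip out fixed cost: VC = 57Q - 20Q^2 + 2Q^3. Then AVC = 57 - 20Q + 2Q^2 and MC = 57 - 40Q + 6Q^2.
AVC hits its minimum where MC = AVC, at Q = 5, giving min AVC = 57 - 20·5 + 2·5^2 = £7.
Since P = £183 ≥ min AVC = £7, price covers variable cost and the firm should produce.
Set P = MC: 183 = 57 - 40Q + 6Q^2 → -126 - 40Q + 6Q^2 = 0. The roots are Q = -7/3 and Q = 9; the profit-maximizing output is on the rising part of MC, so Q* = 9.
Check: AVC at Q = 9 is £39 ≤ P, so revenue covers variable cost.
Profit = P·Q − TC = 183·9 − 891 = £756.

Produce at Q = 9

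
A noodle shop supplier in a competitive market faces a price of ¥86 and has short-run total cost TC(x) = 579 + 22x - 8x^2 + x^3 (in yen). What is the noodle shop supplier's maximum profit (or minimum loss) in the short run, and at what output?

Profit = -¥67 at x = 8

AVC = 22 - 8x + x^2 has its minimum ¥6 at x = 4; price ¥86 clears that bar, so the firm operates.
With MC = 22 - 16x + 3x^2, P = MC on the upward-sloping part at x* = 8.
TR = 86·8 = 688. TC = 579 + 176 = 755. Profit = 688 − 755 = -¥67.
That loss of ¥67 beats the ¥579 the firm would lose by shutting down; producing recovers ¥512 of fixed cost.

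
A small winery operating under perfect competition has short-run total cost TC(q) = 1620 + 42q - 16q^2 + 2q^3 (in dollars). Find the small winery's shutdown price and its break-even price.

Shutdown price = min AVC. AVC = 42 - 16q + 2q^2, with vertex at q = 4 and minimum $10.
ATC = 1620/q + 42 - 16q + 2q^2. Setting dATC/dq = −1620/q^2 − 16 + 4q = 0 gives q = 9 (since 4·9^3 − 16·9^2 = 1620).
min ATC = 1620/9 + 42 − 16·9 + 2·9^2 = $240. That is the break-even price.
For $10 ≤ P < $240 the firm produces at a loss; below $10 it shuts down.

Shutdown price = $10; break-even price = $240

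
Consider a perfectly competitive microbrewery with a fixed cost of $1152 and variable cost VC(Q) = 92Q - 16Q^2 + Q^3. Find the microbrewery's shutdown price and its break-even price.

Shutdown price = min AVC. AVC = 92 - 16Q + Q^2, with vertex at Q = 8 and minimum $28.
ATC = 1152/Q + 92 - 16Q + Q^2. Setting dATC/dQ = −1152/Q^2 − 16 + 2Q = 0 gives Q = 12 (since 2·12^3 − 16·12^2 = 1152).
min ATC = 1152/12 + 92 − 16·12 + 12^2 = $140. That is the break-even price.
For $28 ≤ P < $140 the firm produces at a loss; below $28 it shuts down.

Shutdown price = $28; break-even price = $140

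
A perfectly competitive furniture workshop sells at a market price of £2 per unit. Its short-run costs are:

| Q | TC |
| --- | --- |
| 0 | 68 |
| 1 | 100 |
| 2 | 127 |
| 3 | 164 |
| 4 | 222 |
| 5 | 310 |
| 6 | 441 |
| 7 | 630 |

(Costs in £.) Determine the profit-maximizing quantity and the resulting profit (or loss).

Q = 0 (shut down); profit = -£68

Compute π = P·Q − TC at each output: Q=0: -68; Q=1: -98; Q=2: -123; Q=3: -158; Q=4: -214; Q=5: -300; Q=6: -429; Q=7: -616.
Profit is highest at Q = 0. Equivalently, the lowest AVC in the table is 59/2 ≈ £29.50 at Q = 2, and P = £2 falls below it — price never covers variable cost, so the firm shuts down and loses only its fixed cost.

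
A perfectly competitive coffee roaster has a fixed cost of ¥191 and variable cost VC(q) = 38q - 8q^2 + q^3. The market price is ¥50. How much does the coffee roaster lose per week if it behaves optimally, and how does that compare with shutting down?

Profit = -¥47 at q = 6

AVC = 38 - 8q + q^2 has its minimum ¥22 at q = 4; price ¥50 clears that bar, so the firm operates.
With MC = 38 - 16q + 3q^2, P = MC on the upward-sloping part at q* = 6.
TR = 50·6 = 300. TC = 191 + 156 = 347. Profit = 300 − 347 = -¥47.
That loss of ¥47 beats the ¥191 the firm would lose by shutting down; producing recovers ¥144 of fixed cost.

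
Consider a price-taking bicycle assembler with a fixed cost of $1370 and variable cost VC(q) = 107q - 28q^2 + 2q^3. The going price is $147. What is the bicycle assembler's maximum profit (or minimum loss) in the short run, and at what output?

AVC = 107 - 28q + 2q^2; min AVC = $9 at q = 7. Since P = $147 ≥ min AVC, the firm produces.
With MC = 107 - 56q + 6q^2, P = MC on the upward-sloping part at q* = 10.
TR = 147·10 = 1470. TC = 1370 + 270 = 1640. Profit = 1470 − 1640 = -$170.
That loss of $170 beats the $1370 the firm would lose by shutting down; producing recovers $1200 of fixed cost.

Profit = -$170 at q = 10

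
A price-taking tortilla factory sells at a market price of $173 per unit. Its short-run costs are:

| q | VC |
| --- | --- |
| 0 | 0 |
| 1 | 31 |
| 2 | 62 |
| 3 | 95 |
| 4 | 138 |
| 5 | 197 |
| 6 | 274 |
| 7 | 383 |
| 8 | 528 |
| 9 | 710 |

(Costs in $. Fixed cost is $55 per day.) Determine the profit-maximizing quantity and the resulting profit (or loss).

Tabulate TR − TC: q=0: -55; q=1: 87; q=2: 229; q=3: 369; q=4: 499; q=5: 613; q=6: 709; q=7: 773; q=8: 801; q=9: 792.
Profit is maximized at q = 8. AVC there is 528/8 = $66 ≤ P, so producing beats shutting down (which would give -$55).

q = 8; profit = $801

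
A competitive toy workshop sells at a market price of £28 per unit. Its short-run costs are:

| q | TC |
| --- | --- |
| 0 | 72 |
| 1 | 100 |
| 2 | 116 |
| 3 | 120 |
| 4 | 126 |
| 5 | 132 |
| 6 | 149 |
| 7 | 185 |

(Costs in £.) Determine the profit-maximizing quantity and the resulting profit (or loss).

Profit at each row (π = 28q − TC): q=0: -72; q=1: -72; q=2: -60; q=3: -36; q=4: -14; q=5: 8; q=6: 19; q=7: 11.
Profit is maximized at q = 6. AVC there is 77/6 = £12.83 ≤ P, so producing beats shutting down (which would give -£72).

q = 6; profit = £19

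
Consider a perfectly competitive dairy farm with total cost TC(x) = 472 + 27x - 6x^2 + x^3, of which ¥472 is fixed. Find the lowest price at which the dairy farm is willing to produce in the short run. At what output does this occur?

¥18 per unit, at x = 3

Short-run supply begins at min AVC. From VC = 27x - 6x^2 + x^3, AVC = 27 - 6x + x^2.
dAVC/dx = -6 + 2x = 0 gives x = 3. min AVC = 27 - 6·3 + 3^2 = 18.
The firm shuts down for any P below ¥18.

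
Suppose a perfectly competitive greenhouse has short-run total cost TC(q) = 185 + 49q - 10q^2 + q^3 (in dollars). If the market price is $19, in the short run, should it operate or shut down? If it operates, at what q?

From TC, MC = TC'(q) = 49 - 20q + 3q^2 and AVC = VC/q = 49 - 10q + q^2.
AVC hits its minimum where MC = AVC, at q = 5, giving min AVC = 49 - 10·5 + 5^2 = $24.
With P < min AVC ($19 < $24), every unit sold adds to the loss.
The firm minimizes its loss by shutting down and losing only its fixed cost of $185.

Shut down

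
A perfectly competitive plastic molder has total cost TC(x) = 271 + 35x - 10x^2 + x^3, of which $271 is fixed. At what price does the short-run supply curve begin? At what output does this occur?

Short-run supply begins at min AVC. From VC = 35x - 10x^2 + x^3, AVC = 35 - 10x + x^2.
dAVC/dx = -10 + 2x = 0 gives x = 5. min AVC = 35 - 10·5 + 5^2 = 10.
For P < $10 the firm produces nothing.

$10 per unit, at x = 5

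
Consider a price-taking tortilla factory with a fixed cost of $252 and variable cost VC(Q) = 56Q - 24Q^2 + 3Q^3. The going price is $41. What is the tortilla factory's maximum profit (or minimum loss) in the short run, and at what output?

AVC = 56 - 24Q + 3Q^2; min AVC = $8 at Q = 4. Since P = $41 ≥ min AVC, the firm produces.
With MC = 56 - 48Q + 9Q^2, P = MC on the upward-sloping part at Q* = 5.
TR = 41·5 = 205. TC = 252 + 55 = 307. Profit = 205 − 307 = -$102.
By producing, the firm covers all variable cost plus $150 of fixed cost; shutting down would lose the full $252.

Profit = -$102 at Q = 5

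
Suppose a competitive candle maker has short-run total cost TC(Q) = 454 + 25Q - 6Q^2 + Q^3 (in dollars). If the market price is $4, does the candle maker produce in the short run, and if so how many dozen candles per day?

From TC, MC = TC'(Q) = 25 - 12Q + 3Q^2 and AVC = VC/Q = 25 - 6Q + Q^2.
The AVC parabola has its vertex at Q = 6/2 = 3, where AVC = 25 - 6·3 + 3^2 = $16.
With P < min AVC ($4 < $16), every unit sold adds to the loss.
Shutting down limits the loss to fixed cost, $454.

Shut down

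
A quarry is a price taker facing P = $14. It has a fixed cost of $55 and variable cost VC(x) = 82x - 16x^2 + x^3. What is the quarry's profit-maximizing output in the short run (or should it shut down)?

Strip out fixed cost: VC = 82x - 16x^2 + x^3. Then AVC = 82 - 16x + x^2 and MC = 82 - 32x + 3x^2.
AVC is minimized where dAVC/dx = -16 + 2x = 0, at x = 8; min AVC = 82 - 16·8 + 8^2 = $18.
P = $14 lies below min AVC = $18; no output level covers variable cost.
The firm minimizes its loss by shutting down and losing only its fixed cost of $55.

Shut down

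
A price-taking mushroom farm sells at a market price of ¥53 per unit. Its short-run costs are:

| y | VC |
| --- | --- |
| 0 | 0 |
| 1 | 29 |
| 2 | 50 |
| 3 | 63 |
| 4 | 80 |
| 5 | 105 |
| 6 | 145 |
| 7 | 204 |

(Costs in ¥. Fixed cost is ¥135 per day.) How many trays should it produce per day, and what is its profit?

Compute π = P·y − TC at each output: y=0: -135; y=1: -111; y=2: -79; y=3: -39; y=4: -3; y=5: 25; y=6: 38; y=7: 32.
Profit is maximized at y = 6. AVC there is 145/6 = ¥24.17 ≤ P, so producing beats shutting down (which would give -¥135).

y = 6; profit = ¥38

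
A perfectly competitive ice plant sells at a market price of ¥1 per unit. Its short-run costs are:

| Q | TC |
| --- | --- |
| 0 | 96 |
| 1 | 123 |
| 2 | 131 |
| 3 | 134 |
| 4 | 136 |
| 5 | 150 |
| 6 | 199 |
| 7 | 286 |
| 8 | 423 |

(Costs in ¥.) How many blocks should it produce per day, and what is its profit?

Q = 0 (shut down); profit = -¥96

Tabulate TR − TC: Q=0: -96; Q=1: -122; Q=2: -129; Q=3: -131; Q=4: -132; Q=5: -145; Q=6: -193; Q=7: -279; Q=8: -415.
Profit is highest at Q = 0. Equivalently, the lowest AVC in the table is 40/4 ≈ ¥10 at Q = 4, and P = ¥1 falls below it — price never covers variable cost, so the firm shuts down and loses only its fixed cost.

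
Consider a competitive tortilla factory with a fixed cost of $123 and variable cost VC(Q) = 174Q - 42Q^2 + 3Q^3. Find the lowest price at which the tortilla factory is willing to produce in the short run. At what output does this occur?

$27 per unit, at Q = 7

The shutdown price is the minimum of AVC. VC = 174Q - 42Q^2 + 3Q^3, so AVC = 174 - 42Q + 3Q^2.
At the minimum of AVC, MC = AVC. MC = 174 - 84Q + 9Q^2; setting MC = AVC gives 6Q^2 - 42Q = 0, so Q = 7. min AVC = 27.
So the shutdown price is $27.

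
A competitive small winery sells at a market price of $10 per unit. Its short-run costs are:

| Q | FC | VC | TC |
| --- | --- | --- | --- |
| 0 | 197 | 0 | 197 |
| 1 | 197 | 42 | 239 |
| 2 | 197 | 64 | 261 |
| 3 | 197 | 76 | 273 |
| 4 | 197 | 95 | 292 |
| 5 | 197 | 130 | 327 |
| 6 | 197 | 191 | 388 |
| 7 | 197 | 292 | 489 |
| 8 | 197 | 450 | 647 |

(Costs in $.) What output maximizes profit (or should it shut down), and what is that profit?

Q = 0 (shut down); profit = -$197

Profit at each row (π = 10Q − TC): Q=0: -197; Q=1: -229; Q=2: -241; Q=3: -243; Q=4: -252; Q=5: -277; Q=6: -328; Q=7: -419; Q=8: -567.
Profit is highest at Q = 0. Equivalently, the lowest AVC in the table is 95/4 ≈ $23.75 at Q = 4, and P = $10 falls below it — price never covers variable cost, so the firm shuts down and loses only its fixed cost.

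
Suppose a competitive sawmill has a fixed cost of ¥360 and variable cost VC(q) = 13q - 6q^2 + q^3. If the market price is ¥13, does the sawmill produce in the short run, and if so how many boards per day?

Produce at q = 4

Strip out fixed cost: VC = 13q - 6q^2 + q^3. Then AVC = 13 - 6q + q^2 and MC = 13 - 12q + 3q^2.
AVC is minimized where dAVC/dq = -6 + 2q = 0, at q = 3; min AVC = 13 - 6·3 + 3^2 = ¥4.
Because ¥13 ≥ ¥4, revenue can cover variable cost; the firm operates.
Set P = MC: 13 = 13 - 12q + 3q^2 → -12q + 3q^2 = 0. The roots are q = 0 and q = 4; the profit-maximizing output is on the rising part of MC, so q* = 4.
Check: AVC at q = 4 is ¥5 ≤ P, so revenue covers variable cost.
Profit = P·q − TC = 13·4 − 380 = -¥328, a loss, but smaller than the ¥360 fixed cost the firm would lose by shutting down.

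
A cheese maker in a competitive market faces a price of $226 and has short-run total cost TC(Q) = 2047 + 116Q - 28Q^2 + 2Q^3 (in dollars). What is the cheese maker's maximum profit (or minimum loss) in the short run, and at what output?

AVC = 116 - 28Q + 2Q^2; min AVC = $18 at Q = 7. Since P = $226 ≥ min AVC, the firm produces.
MC = 116 - 56Q + 6Q^2. Setting P = MC and taking the root on the rising branch gives Q* = 11.
TR = 226·11 = 2486. TC = 2047 + 550 = 2597. Profit = 2486 − 2597 = -$111.
That loss of $111 beats the $2047 the firm would lose by shutting down; producing recovers $1936 of fixed cost.

Profit = -$111 at Q = 11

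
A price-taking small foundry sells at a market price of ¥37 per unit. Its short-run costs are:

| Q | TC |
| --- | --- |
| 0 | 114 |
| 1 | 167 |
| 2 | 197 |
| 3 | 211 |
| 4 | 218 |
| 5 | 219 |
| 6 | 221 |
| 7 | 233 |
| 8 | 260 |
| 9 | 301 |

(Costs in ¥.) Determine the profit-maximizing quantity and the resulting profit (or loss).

Q = 8; profit = ¥36

Compute π = P·Q − TC at each output: Q=0: -114; Q=1: -130; Q=2: -123; Q=3: -100; Q=4: -70; Q=5: -34; Q=6: 1; Q=7: 26; Q=8: 36; Q=9: 32.
Profit is maximized at Q = 8. AVC there is 146/8 = ¥18.25 ≤ P, so producing beats shutting down (which would give -¥114).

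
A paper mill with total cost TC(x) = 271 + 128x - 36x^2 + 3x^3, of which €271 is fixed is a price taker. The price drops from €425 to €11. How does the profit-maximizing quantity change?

Output falls from 11 to 0 (the firm shuts down)

AVC = 128 - 36x + 3x^2, minimized at x = 6 where min AVC = €20. MC = 128 - 72x + 9x^2.
At P = €425 ≥ min AVC, set P = MC on the rising branch: x = 11.
At P = €11 < min AVC = €20, price no longer covers variable cost at any output, so the firm shuts down: x = 0.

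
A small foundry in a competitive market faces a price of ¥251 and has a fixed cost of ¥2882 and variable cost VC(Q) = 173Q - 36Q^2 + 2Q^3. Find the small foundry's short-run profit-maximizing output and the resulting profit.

AVC = 173 - 36Q + 2Q^2 has its minimum ¥11 at Q = 9; price ¥251 clears that bar, so the firm operates.
MC = 173 - 72Q + 6Q^2. Setting P = MC and taking the root on the rising branch gives Q* = 13.
TR = 251·13 = 3263. TC = 2882 + 559 = 3441. Profit = 3263 − 3441 = -¥178.
Shutting down would mean losing the fixed cost of ¥2882, so operating at a loss of ¥178 is better by ¥2704.

Profit = -¥178 at Q = 13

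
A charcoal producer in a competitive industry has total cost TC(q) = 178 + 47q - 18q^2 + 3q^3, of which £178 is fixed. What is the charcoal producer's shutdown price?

Short-run supply begins at min AVC. From VC = 47q - 18q^2 + 3q^3, AVC = 47 - 18q + 3q^2.
At the minimum of AVC, MC = AVC. MC = 47 - 36q + 9q^2; setting MC = AVC gives 6q^2 - 18q = 0, so q = 3. min AVC = 20.
So the shutdown price is £20.

£20 per unit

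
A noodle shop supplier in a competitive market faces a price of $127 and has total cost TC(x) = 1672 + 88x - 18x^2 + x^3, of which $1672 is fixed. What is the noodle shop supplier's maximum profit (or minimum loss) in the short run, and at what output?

AVC = 88 - 18x + x^2 has its minimum $7 at x = 9; price $127 clears that bar, so the firm operates.
MC = 88 - 36x + 3x^2. Setting P = MC and taking the root on the rising branch gives x* = 13.
TR = 127·13 = 1651. TC = 1672 + 299 = 1971. Profit = 1651 − 1971 = -$320.
That loss of $320 beats the $1672 the firm would lose by shutting down; producing recovers $1352 of fixed cost.

Profit = -$320 at x = 13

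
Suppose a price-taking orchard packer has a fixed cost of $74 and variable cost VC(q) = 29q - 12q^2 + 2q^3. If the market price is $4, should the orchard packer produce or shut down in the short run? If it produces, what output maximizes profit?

From TC, MC = TC'(q) = 29 - 24q + 6q^2 and AVC = VC/q = 29 - 12q + 2q^2.
AVC hits its minimum where MC = AVC, at q = 3, giving min AVC = 29 - 12·3 + 2·3^2 = $11.
P = $4 lies below min AVC = $11; no output level covers variable cost.
The firm minimizes its loss by shutting down and losing only its fixed cost of $74.

Shut down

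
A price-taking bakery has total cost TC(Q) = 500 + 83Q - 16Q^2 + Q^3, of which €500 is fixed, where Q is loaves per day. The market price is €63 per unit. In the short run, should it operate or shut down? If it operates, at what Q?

Strip out fixed cost: VC = 83Q - 16Q^2 + Q^3. Then AVC = 83 - 16Q + Q^2 and MC = 83 - 32Q + 3Q^2.
AVC hits its minimum where MC = AVC, at Q = 8, giving min AVC = 83 - 16·8 + 8^2 = €19.
Since P = €63 ≥ min AVC = €19, price covers variable cost and the firm should produce.
Solving P = MC: 20 - 32Q + 3Q^2 = 0 ⇒ Q = 2/3 or 10. On the upward-sloping branch, Q* = 10.
Check: AVC at Q = 10 is €23 ≤ P, so revenue covers variable cost.
Profit = P·Q − TC = 63·10 − 730 = -€100, a loss, but smaller than the €500 fixed cost the firm would lose by shutting down.

Produce at Q = 10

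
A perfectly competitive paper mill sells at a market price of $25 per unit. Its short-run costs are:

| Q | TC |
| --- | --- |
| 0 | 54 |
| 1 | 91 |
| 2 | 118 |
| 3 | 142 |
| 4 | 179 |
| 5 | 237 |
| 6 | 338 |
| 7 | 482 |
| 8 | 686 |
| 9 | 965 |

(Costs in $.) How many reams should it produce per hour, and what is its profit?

Q = 0 (shut down); profit = -$54

Profit at each row (π = 25Q − TC): Q=0: -54; Q=1: -66; Q=2: -68; Q=3: -67; Q=4: -79; Q=5: -112; Q=6: -188; Q=7: -307; Q=8: -486; Q=9: -740.
Profit is highest at Q = 0. Equivalently, the lowest AVC in the table is 88/3 ≈ $29.33 at Q = 3, and P = $25 falls below it — price never covers variable cost, so the firm shuts down and loses only its fixed cost.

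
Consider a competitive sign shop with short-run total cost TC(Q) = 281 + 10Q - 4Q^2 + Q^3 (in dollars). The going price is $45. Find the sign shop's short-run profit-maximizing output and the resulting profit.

AVC = 10 - 4Q + Q^2; min AVC = $6 at Q = 2. Since P = $45 ≥ min AVC, the firm produces.
With MC = 10 - 8Q + 3Q^2, P = MC on the upward-sloping part at Q* = 5.
TR = 45·5 = 225. TC = 281 + 75 = 356. Profit = 225 − 356 = -$131.
That loss of $131 beats the $281 the firm would lose by shutting down; producing recovers $150 of fixed cost.

Profit = -$131 at Q = 5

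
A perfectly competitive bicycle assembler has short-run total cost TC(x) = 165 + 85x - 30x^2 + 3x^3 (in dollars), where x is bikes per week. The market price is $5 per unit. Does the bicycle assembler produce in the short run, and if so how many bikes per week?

Shut down

From TC, MC = TC'(x) = 85 - 60x + 9x^2 and AVC = VC/x = 85 - 30x + 3x^2.
The AVC parabola has its vertex at x = 30/6 = 5, where AVC = 85 - 30·5 + 3·5^2 = $10.
Since P = $5 < min AVC = $10, price fails to cover variable cost at any output.
The firm minimizes its loss by shutting down and losing only its fixed cost of $165.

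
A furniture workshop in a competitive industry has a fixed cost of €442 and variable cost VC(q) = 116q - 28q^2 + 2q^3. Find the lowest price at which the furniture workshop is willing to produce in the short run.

€18 per unit

The firm shuts down when price falls below the minimum of average variable cost. AVC = VC/q = 116 - 28q + 2q^2.
dAVC/dq = -28 + 4q = 0 gives q = 7. min AVC = 116 - 28·7 + 2·7^2 = 18.
For P < €18 the firm produces nothing.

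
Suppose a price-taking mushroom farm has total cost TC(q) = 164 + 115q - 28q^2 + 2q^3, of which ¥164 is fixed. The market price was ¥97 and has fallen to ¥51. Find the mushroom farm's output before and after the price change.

Output falls from 9 to 8

AVC = 115 - 28q + 2q^2, minimized at q = 7 where min AVC = ¥17. MC = 115 - 56q + 6q^2.
With P = ¥97 above the shutdown price, P = MC gives q = 9.
At P = ¥51 ≥ min AVC, set P = MC: q = 8. The firm stays open but cuts output.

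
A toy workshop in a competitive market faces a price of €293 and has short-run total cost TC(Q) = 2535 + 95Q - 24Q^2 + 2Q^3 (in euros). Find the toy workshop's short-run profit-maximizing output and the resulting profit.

Profit = -€115 at Q = 11

AVC = 95 - 24Q + 2Q^2 has its minimum €23 at Q = 6; price €293 clears that bar, so the firm operates.
MC = 95 - 48Q + 6Q^2. Setting P = MC and taking the root on the rising branch gives Q* = 11.
TR = 293·11 = 3223. TC = 2535 + 803 = 3338. Profit = 3223 − 3338 = -€115.
By producing, the firm covers all variable cost plus €2420 of fixed cost; shutting down would lose the full €2535.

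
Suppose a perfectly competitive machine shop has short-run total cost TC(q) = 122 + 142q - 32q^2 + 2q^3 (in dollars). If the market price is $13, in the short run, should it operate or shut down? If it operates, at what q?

Shut down

From TC, MC = TC'(q) = 142 - 64q + 6q^2 and AVC = VC/q = 142 - 32q + 2q^2.
AVC hits its minimum where MC = AVC, at q = 8, giving min AVC = 142 - 32·8 + 2·8^2 = $14.
With P < min AVC ($13 < $14), every unit sold adds to the loss.
Shutting down limits the loss to fixed cost, $122.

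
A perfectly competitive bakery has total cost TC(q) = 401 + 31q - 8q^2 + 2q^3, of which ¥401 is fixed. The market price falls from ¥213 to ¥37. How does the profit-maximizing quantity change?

Output falls from 7 to 3

AVC = 31 - 8q + 2q^2, minimized at q = 2 where min AVC = ¥23. MC = 31 - 16q + 6q^2.
At P = ¥213 ≥ min AVC, set P = MC on the rising branch: q = 7.
At P = ¥37 ≥ min AVC, set P = MC: q = 3. The firm stays open but cuts output.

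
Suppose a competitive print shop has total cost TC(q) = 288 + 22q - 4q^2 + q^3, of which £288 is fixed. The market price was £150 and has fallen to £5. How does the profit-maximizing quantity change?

Output falls from 8 to 0 (the firm shuts down)

MC = 22 - 8q + 3q^2; the shutdown threshold is min AVC = £18 (at q = 2).
With P = £150 above the shutdown price, P = MC gives q = 8.
At P = £5 < min AVC = £18, price no longer covers variable cost at any output, so the firm shuts down: q = 0.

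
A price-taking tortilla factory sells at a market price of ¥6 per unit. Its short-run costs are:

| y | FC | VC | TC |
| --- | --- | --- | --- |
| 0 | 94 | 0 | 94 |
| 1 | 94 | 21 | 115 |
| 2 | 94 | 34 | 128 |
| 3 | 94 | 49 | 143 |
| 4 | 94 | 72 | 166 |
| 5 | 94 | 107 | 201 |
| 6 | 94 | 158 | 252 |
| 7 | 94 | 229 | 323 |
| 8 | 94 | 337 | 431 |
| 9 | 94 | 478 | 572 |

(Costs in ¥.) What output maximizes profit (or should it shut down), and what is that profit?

y = 0 (shut down); profit = -¥94

Tabulate TR − TC: y=0: -94; y=1: -109; y=2: -116; y=3: -125; y=4: -142; y=5: -171; y=6: -216; y=7: -281; y=8: -383; y=9: -518.
Profit is highest at y = 0. Equivalently, the lowest AVC in the table is 49/3 ≈ ¥16.33 at y = 3, and P = ¥6 falls below it — price never covers variable cost, so the firm shuts down and loses only its fixed cost.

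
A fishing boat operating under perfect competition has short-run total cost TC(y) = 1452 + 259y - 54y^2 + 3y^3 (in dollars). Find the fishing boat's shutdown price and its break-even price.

Shutdown price = $16; break-even price = $160

Shutdown price = min AVC. AVC = 259 - 54y + 3y^2, with vertex at y = 9 and minimum $16.
ATC = 1452/y + 259 - 54y + 3y^2. Setting dATC/dy = −1452/y^2 − 54 + 6y = 0 gives y = 11 (since 6·11^3 − 54·11^2 = 1452).
min ATC = 1452/11 + 259 − 54·11 + 3·11^2 = $160. That is the break-even price.
Between these two prices the firm operates at a loss; above $160 it earns a profit.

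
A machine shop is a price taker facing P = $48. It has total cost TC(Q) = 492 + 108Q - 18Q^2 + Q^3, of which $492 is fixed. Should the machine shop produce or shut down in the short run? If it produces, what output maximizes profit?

Produce at Q = 10

From TC, MC = TC'(Q) = 108 - 36Q + 3Q^2 and AVC = VC/Q = 108 - 18Q + Q^2.
AVC is minimized where dAVC/dQ = -18 + 2Q = 0, at Q = 9; min AVC = 108 - 18·9 + 9^2 = $27.
P = $48 exceeds min AVC = $27, so the firm stays open.
Solving P = MC: 60 - 36Q + 3Q^2 = 0 ⇒ Q = 2 or 10. On the upward-sloping branch, Q* = 10.
Check: AVC at Q = 10 is $28 ≤ P, so revenue covers variable cost.
Profit = P·Q − TC = 48·10 − 772 = -$292, a loss, but smaller than the $492 fixed cost the firm would lose by shutting down.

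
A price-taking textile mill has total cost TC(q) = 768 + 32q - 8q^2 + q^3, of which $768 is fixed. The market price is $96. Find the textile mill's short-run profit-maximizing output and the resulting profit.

AVC = 32 - 8q + q^2 has its minimum $16 at q = 4; price $96 clears that bar, so the firm operates.
MC = 32 - 16q + 3q^2. Setting P = MC and taking the root on the rising branch gives q* = 8.
TR = 96·8 = 768. TC = 768 + 256 = 1024. Profit = 768 − 1024 = -$256.
Shutting down would mean losing the fixed cost of $768, so operating at a loss of $256 is better by $512.

Profit = -$256 at q = 8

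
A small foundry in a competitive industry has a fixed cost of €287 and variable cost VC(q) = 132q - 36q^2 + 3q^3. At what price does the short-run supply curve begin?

€24 per unit

The firm shuts down when price falls below the minimum of average variable cost. AVC = VC/q = 132 - 36q + 3q^2.
dAVC/dq = -36 + 6q = 0 gives q = 6. min AVC = 132 - 36·6 + 3·6^2 = 24.
For P < €24 the firm produces nothing.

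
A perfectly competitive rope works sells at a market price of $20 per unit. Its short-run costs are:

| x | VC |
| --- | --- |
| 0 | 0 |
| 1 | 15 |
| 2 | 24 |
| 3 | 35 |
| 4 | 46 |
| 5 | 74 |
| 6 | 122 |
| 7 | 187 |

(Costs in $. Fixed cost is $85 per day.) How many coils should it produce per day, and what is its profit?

Tabulate TR − TC: x=0: -85; x=1: -80; x=2: -69; x=3: -60; x=4: -51; x=5: -59; x=6: -87; x=7: -132.
Profit is maximized at x = 4. AVC there is 46/4 = $11.50 ≤ P, so producing beats shutting down (which would give -$85).

x = 4; profit = -$51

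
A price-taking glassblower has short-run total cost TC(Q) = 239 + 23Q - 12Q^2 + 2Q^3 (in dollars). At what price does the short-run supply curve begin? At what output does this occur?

$5 per unit, at Q = 3

The shutdown price is the minimum of AVC. VC = 23Q - 12Q^2 + 2Q^3, so AVC = 23 - 12Q + 2Q^2.
dAVC/dQ = -12 + 4Q = 0 gives Q = 3. min AVC = 23 - 12·3 + 2·3^2 = 5.
For P < $5 the firm produces nothing.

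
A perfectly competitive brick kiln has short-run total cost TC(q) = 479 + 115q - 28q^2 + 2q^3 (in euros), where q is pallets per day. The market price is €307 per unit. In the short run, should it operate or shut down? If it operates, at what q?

Variable cost is VC = 115q - 28q^2 + 2q^3, so AVC = VC/q = 115 - 28q + 2q^2 and MC = dTC/dq = 115 - 56q + 6q^2.
AVC hits its minimum where MC = AVC, at q = 7, giving min AVC = 115 - 28·7 + 2·7^2 = €17.
P = €307 exceeds min AVC = €17, so the firm stays open.
P = MC gives -192 - 56q + 6q^2 = 0, with roots -8/3 and 12. Take the larger (rising MC): q* = 12.
Check: AVC at q = 12 is €67 ≤ P, so revenue covers variable cost.
Profit = P·q − TC = 307·12 − 1283 = €2401.

Produce at q = 12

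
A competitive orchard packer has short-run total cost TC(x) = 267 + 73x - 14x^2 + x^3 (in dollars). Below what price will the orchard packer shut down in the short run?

$24 per unit

The firm shuts down when price falls below the minimum of average variable cost. AVC = VC/x = 73 - 14x + x^2.
At the minimum of AVC, MC = AVC. MC = 73 - 28x + 3x^2; setting MC = AVC gives 2x^2 - 14x = 0, so x = 7. min AVC = 24.
So the shutdown price is $24.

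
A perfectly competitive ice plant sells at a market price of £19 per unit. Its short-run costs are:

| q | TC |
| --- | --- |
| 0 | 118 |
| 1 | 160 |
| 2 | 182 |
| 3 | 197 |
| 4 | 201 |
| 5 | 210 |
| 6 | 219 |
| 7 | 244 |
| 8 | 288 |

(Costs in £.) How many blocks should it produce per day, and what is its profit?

Profit at each row (π = 19q − TC): q=0: -118; q=1: -141; q=2: -144; q=3: -140; q=4: -125; q=5: -115; q=6: -105; q=7: -111; q=8: -136.
Profit is maximized at q = 6. AVC there is 101/6 = £16.83 ≤ P, so producing beats shutting down (which would give -£118).

q = 6; profit = -£105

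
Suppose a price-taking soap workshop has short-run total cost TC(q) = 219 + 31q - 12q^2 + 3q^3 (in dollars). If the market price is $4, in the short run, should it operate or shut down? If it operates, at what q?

From TC, MC = TC'(q) = 31 - 24q + 9q^2 and AVC = VC/q = 31 - 12q + 3q^2.
AVC is minimized where dAVC/dq = -12 + 6q = 0, at q = 2; min AVC = 31 - 12·2 + 3·2^2 = $19.
With P < min AVC ($4 < $19), every unit sold adds to the loss.
Best response: produce nothing and absorb the $219 fixed cost.

Shut down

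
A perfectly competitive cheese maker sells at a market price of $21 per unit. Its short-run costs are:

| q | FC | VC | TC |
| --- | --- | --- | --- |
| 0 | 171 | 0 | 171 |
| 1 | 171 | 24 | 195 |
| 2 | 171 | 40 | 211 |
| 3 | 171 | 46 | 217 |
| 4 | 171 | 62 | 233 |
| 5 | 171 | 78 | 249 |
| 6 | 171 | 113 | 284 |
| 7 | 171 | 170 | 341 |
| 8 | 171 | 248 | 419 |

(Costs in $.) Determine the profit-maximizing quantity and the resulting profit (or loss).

Tabulate TR − TC: q=0: -171; q=1: -174; q=2: -169; q=3: -154; q=4: -149; q=5: -144; q=6: -158; q=7: -194; q=8: -251.
Profit is maximized at q = 5. AVC there is 78/5 = $15.60 ≤ P, so producing beats shutting down (which would give -$171).

q = 5; profit = -$144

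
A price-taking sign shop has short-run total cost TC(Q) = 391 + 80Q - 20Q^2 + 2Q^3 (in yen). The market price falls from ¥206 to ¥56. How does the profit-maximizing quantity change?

MC = 80 - 40Q + 6Q^2; the shutdown threshold is min AVC = ¥30 (at Q = 5).
At P = ¥206 ≥ min AVC, set P = MC on the rising branch: Q = 9.
At P = ¥56 ≥ min AVC, set P = MC: Q = 6. The firm stays open but cuts output.

Output falls from 9 to 6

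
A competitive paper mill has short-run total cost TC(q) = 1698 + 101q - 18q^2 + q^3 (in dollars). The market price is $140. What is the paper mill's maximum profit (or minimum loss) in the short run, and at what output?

AVC = 101 - 18q + q^2; min AVC = $20 at q = 9. Since P = $140 ≥ min AVC, the firm produces.
MC = 101 - 36q + 3q^2. Setting P = MC and taking the root on the rising branch gives q* = 13.
TR = 140·13 = 1820. TC = 1698 + 468 = 2166. Profit = 1820 − 2166 = -$346.
That loss of $346 beats the $1698 the firm would lose by shutting down; producing recovers $1352 of fixed cost.

Profit = -$346 at q = 13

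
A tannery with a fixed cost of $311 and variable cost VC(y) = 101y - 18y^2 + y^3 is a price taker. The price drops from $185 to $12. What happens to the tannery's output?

Output falls from 14 to 0 (the firm shuts down)

MC = 101 - 36y + 3y^2; the shutdown threshold is min AVC = $20 (at y = 9).
At P = $185 ≥ min AVC, set P = MC on the rising branch: y = 14.
At P = $12 < min AVC = $20, price no longer covers variable cost at any output, so the firm shuts down: y = 0.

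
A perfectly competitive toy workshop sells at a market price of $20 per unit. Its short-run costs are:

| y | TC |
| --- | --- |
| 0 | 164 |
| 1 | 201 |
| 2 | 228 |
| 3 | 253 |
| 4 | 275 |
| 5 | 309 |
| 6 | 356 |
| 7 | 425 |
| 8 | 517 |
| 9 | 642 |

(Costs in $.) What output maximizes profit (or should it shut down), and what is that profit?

Profit at each row (π = 20y − TC): y=0: -164; y=1: -181; y=2: -188; y=3: -193; y=4: -195; y=5: -209; y=6: -236; y=7: -285; y=8: -357; y=9: -462.
Profit is highest at y = 0. Equivalently, the lowest AVC in the table is 111/4 ≈ $27.75 at y = 4, and P = $20 falls below it — price never covers variable cost, so the firm shuts down and loses only its fixed cost.

y = 0 (shut down); profit = -$164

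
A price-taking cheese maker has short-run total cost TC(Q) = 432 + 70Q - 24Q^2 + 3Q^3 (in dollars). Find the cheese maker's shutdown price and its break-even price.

AVC = 70 - 24Q + 3Q^2; minimized at Q = 4, giving min AVC = $22. That is the shutdown price.
ATC = 432/Q + 70 - 24Q + 3Q^2. Setting dATC/dQ = −432/Q^2 − 24 + 6Q = 0 gives Q = 6 (since 6·6^3 − 24·6^2 = 432).
min ATC = 432/6 + 70 − 24·6 + 3·6^2 = $106. That is the break-even price.
For $22 ≤ P < $106 the firm produces at a loss; below $22 it shuts down.

Shutdown price = $22; break-even price = $106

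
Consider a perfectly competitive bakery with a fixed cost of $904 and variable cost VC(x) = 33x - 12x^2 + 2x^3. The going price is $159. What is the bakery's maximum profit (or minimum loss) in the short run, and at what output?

AVC = 33 - 12x + 2x^2 has its minimum $15 at x = 3; price $159 clears that bar, so the firm operates.
With MC = 33 - 24x + 6x^2, P = MC on the upward-sloping part at x* = 7.
TR = 159·7 = 1113. TC = 904 + 329 = 1233. Profit = 1113 − 1233 = -$120.
That loss of $120 beats the $904 the firm would lose by shutting down; producing recovers $784 of fixed cost.

Profit = -$120 at x = 7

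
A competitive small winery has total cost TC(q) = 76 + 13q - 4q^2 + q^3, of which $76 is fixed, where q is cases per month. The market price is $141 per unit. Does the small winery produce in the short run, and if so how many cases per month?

Produce at q = 8

Variable cost is VC = 13q - 4q^2 + q^3, so AVC = VC/q = 13 - 4q + q^2 and MC = dTC/dq = 13 - 8q + 3q^2.
AVC is minimized where dAVC/dq = -4 + 2q = 0, at q = 2; min AVC = 13 - 4·2 + 2^2 = $9.
Since P = $141 ≥ min AVC = $9, price covers variable cost and the firm should produce.
Solving P = MC: -128 - 8q + 3q^2 = 0 ⇒ q = -16/3 or 8. On the upward-sloping branch, q* = 8.
Check: AVC at q = 8 is $45 ≤ P, so revenue covers variable cost.
Profit = P·q − TC = 141·8 − 436 = $692.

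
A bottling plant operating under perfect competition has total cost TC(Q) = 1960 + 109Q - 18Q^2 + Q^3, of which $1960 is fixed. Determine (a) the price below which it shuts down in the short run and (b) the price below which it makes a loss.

Shutdown price = min AVC. AVC = 109 - 18Q + Q^2, with vertex at Q = 9 and minimum $28.
ATC = 1960/Q + 109 - 18Q + Q^2. Setting dATC/dQ = −1960/Q^2 − 18 + 2Q = 0 gives Q = 14 (since 2·14^3 − 18·14^2 = 1960).
min ATC = 1960/14 + 109 − 18·14 + 14^2 = $193. That is the break-even price.
Between these two prices the firm operates at a loss; above $193 it earns a profit.

Shutdown price = $28; break-even price = $193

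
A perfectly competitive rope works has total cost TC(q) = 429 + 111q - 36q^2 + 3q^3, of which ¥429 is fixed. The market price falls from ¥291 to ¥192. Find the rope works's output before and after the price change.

Output falls from 10 to 9

AVC = 111 - 36q + 3q^2, minimized at q = 6 where min AVC = ¥3. MC = 111 - 72q + 9q^2.
At P = ¥291 ≥ min AVC, set P = MC on the rising branch: q = 10.
At P = ¥192 ≥ min AVC, set P = MC: q = 9. The firm stays open but cuts output.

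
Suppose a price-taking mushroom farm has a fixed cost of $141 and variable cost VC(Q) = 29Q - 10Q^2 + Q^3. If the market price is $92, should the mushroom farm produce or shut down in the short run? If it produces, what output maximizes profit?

Variable cost is VC = 29Q - 10Q^2 + Q^3, so AVC = VC/Q = 29 - 10Q + Q^2 and MC = dTC/dQ = 29 - 20Q + 3Q^2.
AVC hits its minimum where MC = AVC, at Q = 5, giving min AVC = 29 - 10·5 + 5^2 = $4.
Since P = $92 ≥ min AVC = $4, price covers variable cost and the firm should produce.
P = MC gives -63 - 20Q + 3Q^2 = 0, with roots -7/3 and 9. Take the larger (rising MC): Q* = 9.
Check: AVC at Q = 9 is $20 ≤ P, so revenue covers variable cost.
Profit = P·Q − TC = 92·9 − 321 = $507.

Produce at Q = 9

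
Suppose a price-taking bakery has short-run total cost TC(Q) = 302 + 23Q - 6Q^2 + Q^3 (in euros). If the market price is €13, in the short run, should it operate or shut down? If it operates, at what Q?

Shut down

Strip out fixed cost: VC = 23Q - 6Q^2 + Q^3. Then AVC = 23 - 6Q + Q^2 and MC = 23 - 12Q + 3Q^2.
AVC is minimized where dAVC/dQ = -6 + 2Q = 0, at Q = 3; min AVC = 23 - 6·3 + 3^2 = €14.
With P < min AVC (€13 < €14), every unit sold adds to the loss.
Shutting down limits the loss to fixed cost, €302.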